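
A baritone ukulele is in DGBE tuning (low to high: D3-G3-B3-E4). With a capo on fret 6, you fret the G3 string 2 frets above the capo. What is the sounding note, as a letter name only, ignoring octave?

D♯

The capo raises the open G3 by 6 semitones to C♯4; fretting 2 more gives G3 + 6 + 2 = G3 + 8 semitones, landing on D♯.
(Also written E♭.)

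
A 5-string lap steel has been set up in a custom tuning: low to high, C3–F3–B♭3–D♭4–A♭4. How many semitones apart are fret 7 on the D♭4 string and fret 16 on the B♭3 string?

D♭4 at fret 7 → A♭4 (MIDI 68); B♭3 at fret 16 → D5 (MIDI 74).
68 − 74 = -6, so the two pitches are 6 semitones apart, with D5 the higher.

6 semitones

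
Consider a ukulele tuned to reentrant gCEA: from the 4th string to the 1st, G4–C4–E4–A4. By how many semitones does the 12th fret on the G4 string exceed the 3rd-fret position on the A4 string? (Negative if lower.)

G4 at fret 12 → G5 (MIDI 79); A4 at fret 3 → C5 (MIDI 72).
79 − 72 = 7, so the two pitches are 7 semitones apart.

7 semitones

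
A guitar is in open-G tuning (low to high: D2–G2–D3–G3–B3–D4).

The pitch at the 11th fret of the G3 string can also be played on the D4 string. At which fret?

4

Fret 11 on G3 is MIDI 55 + 11 = 66 (F#4). On the D4 string (open MIDI 62), that pitch is 66 − 62 = fret 4.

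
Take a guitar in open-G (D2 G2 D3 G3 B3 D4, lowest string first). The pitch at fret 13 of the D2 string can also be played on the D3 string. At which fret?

1

Fret 13 on D2 is MIDI 38 + 13 = 51 (D#3). On the D3 string (open MIDI 50), that pitch is 51 − 50 = fret 1.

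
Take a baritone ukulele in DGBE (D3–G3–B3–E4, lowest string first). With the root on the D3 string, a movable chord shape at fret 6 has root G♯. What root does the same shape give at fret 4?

F♯

Moving from fret 6 to fret 4 shifts the root by -2 semitones.
G♯ down 2 semitones is F♯.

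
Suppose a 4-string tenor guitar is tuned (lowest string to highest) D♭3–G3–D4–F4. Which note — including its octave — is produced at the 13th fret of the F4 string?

G♭5

Each fret is one semitone, so F4 + 13 = G♭5.
(Equivalently spelled F♯5.)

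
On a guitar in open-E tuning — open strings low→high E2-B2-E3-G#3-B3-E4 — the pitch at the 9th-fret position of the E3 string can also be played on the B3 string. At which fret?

Fret 9 on E3 is MIDI 52 + 9 = 61 (C#4). On the B3 string (open MIDI 59), that pitch is 61 − 59 = fret 2.

2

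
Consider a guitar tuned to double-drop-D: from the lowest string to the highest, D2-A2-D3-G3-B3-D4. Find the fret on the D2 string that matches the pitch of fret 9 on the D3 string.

D3 at fret 9 is D3 + 9 semitones = B3.
The open D2 string is 12 semitones below the open D3, so the same pitch on the D2 string lies at fret 9 + 12 = 21.

21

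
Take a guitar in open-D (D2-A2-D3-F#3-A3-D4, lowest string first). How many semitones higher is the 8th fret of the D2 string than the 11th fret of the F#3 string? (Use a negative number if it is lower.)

D2 at fret 8 → A#2 (MIDI 46); F#3 at fret 11 → F4 (MIDI 65).
46 − 65 = -19, so the two pitches are 19 semitones apart.

-19 semitones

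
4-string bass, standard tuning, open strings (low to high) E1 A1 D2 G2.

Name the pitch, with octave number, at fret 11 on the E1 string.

E1 is MIDI 28. Adding 11 gives 39, which is D♯2.
(Equivalently spelled E♭2.)

D♯2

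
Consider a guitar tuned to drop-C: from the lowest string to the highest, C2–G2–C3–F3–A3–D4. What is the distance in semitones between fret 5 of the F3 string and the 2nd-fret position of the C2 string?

F3 at fret 5 → A#3 (MIDI 58); C2 at fret 2 → D2 (MIDI 38).
58 − 38 = 20, so the two pitches are 20 semitones apart, with A#3 the higher.

20 semitones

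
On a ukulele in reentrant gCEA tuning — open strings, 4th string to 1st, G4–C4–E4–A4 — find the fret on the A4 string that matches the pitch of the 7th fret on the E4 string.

2

Fret 7 on E4 is MIDI 64 + 7 = 71 (B4). On the A4 string (open MIDI 69), that pitch is 71 − 69 = fret 2.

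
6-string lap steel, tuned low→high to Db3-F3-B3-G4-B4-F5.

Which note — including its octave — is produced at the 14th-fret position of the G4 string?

A5

G4 is MIDI 67. Adding 14 gives 81, which is A5.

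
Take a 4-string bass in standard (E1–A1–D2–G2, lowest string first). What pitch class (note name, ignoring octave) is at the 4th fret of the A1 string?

The open A1 string plus 4 semitones: A–A#–B–C–C#.

C#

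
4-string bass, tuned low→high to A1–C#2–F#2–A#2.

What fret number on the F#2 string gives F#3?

12

F#3 is 12 semitones above the open F#2 (F#–G–G#–A–…–E–F–F#), so it sits at fret 12.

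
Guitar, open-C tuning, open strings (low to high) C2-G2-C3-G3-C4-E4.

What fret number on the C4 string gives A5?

21

A5 is 21 semitones above the open C4 (C–C#–D–D#–…–G–G#–A), so it sits at fret 21.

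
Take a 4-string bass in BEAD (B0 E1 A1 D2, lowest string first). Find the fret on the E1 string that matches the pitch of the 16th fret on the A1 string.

21

Fret 16 on A1 is MIDI 33 + 16 = 49 (C#3). On the E1 string (open MIDI 28), that pitch is 49 − 28 = fret 21.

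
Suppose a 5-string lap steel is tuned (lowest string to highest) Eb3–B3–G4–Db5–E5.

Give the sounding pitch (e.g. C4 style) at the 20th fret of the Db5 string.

The open Db5 string plus 20 semitones: Db–D–Eb–E–…–G–Ab–A.
The walk passes from B into C once, so the octave number goes from 5 to 6.

A6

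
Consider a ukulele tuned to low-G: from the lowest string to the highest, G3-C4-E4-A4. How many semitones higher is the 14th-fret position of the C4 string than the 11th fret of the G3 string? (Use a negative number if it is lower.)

8 semitones

C4 at fret 14 → D5 (MIDI 74); G3 at fret 11 → F#4 (MIDI 66).
74 − 66 = 8, so the two pitches are 8 semitones apart.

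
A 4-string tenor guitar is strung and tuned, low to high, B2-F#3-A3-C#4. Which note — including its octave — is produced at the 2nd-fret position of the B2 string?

The open B2 string plus 2 semitones: B–C–C#.
The walk passes from B into C once, so the octave number goes from 2 to 3.
(Equivalently spelled Db3.)

C#3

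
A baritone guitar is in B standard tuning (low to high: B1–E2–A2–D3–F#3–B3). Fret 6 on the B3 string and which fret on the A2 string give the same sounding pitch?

20

Fret 6 on B3 is MIDI 59 + 6 = 65 (F4). On the A2 string (open MIDI 45), that pitch is 65 − 45 = fret 20.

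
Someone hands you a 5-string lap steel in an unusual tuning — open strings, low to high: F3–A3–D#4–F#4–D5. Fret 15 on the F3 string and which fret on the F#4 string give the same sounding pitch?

2

Fret 15 on F3 is MIDI 53 + 15 = 68 (G#4). On the F#4 string (open MIDI 66), that pitch is 68 − 66 = fret 2.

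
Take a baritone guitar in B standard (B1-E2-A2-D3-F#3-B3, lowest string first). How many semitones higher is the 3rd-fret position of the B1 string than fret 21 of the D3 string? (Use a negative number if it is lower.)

B1 at fret 3 → D2 (MIDI 38); D3 at fret 21 → B4 (MIDI 71).
38 − 71 = -33, so the two pitches are 33 semitones apart.

-33 semitones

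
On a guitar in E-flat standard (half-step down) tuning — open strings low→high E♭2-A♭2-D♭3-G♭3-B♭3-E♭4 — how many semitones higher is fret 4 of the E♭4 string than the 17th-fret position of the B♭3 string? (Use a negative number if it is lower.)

E♭4 at fret 4 → G4 (MIDI 67); B♭3 at fret 17 → E♭5 (MIDI 75).
67 − 75 = -8, so the two pitches are 8 semitones apart.

-8 semitones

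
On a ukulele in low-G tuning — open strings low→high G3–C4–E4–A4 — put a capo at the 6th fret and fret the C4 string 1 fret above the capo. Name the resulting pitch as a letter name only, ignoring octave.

G

The capo raises the open C4 by 6 semitones to F#4; fretting 1 more gives C4 + 6 + 1 = C4 + 7 semitones, landing on G.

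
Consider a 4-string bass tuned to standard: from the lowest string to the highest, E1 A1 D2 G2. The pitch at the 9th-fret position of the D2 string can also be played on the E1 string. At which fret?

Fret 9 on D2 is MIDI 38 + 9 = 47 (B2). On the E1 string (open MIDI 28), that pitch is 47 − 28 = fret 19.

19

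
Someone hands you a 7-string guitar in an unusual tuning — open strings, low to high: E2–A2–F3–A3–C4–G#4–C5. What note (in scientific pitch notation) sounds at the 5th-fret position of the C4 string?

F4

Each fret is one semitone, so C4 + 5 = F4.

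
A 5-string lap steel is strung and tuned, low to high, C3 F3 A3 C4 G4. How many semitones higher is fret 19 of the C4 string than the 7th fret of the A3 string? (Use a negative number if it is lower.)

15 semitones

C4 at fret 19 → G5 (MIDI 79); A3 at fret 7 → E4 (MIDI 64).
79 − 64 = 15, so the two pitches are 15 semitones apart.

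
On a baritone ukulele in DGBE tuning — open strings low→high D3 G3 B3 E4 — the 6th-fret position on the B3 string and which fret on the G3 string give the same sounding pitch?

Fret 6 on B3 is MIDI 59 + 6 = 65 (F4). On the G3 string (open MIDI 55), that pitch is 65 − 55 = fret 10.

10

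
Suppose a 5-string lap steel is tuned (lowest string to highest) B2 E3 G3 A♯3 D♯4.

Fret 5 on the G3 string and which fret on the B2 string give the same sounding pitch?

G3 at fret 5 is G3 + 5 semitones = C4.
The open B2 string is 8 semitones below the open G3, so the same pitch on the B2 string lies at fret 5 + 8 = 13.

13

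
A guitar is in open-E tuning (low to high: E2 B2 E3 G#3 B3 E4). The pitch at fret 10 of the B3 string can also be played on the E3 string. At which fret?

Fret 10 on B3 is MIDI 59 + 10 = 69 (A4). On the E3 string (open MIDI 52), that pitch is 69 − 52 = fret 17.

17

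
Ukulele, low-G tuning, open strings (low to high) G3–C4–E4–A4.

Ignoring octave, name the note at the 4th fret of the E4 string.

The open E4 string plus 4 semitones: E–F–F#–G–G#.
(Equivalently spelled A♭.)

G♯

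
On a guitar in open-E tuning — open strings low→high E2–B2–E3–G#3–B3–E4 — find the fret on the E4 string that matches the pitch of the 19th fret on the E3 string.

E3 at fret 19 is E3 + 19 semitones = B4.
The open E4 string is 12 semitones above the open E3, so the same pitch on the E4 string lies at fret 19 − 12 = 7.

7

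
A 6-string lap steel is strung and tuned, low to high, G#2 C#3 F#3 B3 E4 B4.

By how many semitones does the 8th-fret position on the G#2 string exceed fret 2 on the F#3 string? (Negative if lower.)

G#2 at fret 8 → E3 (MIDI 52); F#3 at fret 2 → G#3 (MIDI 56).
52 − 56 = -4, so the two pitches are 4 semitones apart.

-4 semitones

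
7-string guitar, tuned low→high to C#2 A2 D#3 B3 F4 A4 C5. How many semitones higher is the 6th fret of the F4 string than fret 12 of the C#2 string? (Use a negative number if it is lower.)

22 semitones

F4 at fret 6 → B4 (MIDI 71); C#2 at fret 12 → C#3 (MIDI 49).
71 − 49 = 22, so the two pitches are 22 semitones apart.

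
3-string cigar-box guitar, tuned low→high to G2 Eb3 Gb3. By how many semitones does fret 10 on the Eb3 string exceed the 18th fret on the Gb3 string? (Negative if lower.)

Eb3 at fret 10 → Db4 (MIDI 61); Gb3 at fret 18 → C5 (MIDI 72).
61 − 72 = -11, so the two pitches are 11 semitones apart.

-11 semitones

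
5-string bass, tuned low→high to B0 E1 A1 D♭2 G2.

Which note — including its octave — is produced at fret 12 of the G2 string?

G2 is MIDI 43. Adding 12 gives 55, which is G3.

G3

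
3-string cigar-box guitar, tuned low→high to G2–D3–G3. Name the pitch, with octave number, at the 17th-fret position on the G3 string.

G3 is MIDI 55. Adding 17 gives 72, which is C5.

C5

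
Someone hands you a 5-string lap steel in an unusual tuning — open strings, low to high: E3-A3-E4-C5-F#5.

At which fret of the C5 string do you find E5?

E5 is 4 semitones above the open C5 (C–C#–D–D#–E), so it sits at fret 4.

4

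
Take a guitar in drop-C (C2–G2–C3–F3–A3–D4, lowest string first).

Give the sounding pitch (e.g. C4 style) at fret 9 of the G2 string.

G2 is MIDI 43. Adding 9 gives 52, which is E3.

E3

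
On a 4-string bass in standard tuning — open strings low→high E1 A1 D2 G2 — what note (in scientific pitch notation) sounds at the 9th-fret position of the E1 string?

C#2

The open E1 string plus 9 semitones: E–F–F#–G–G#–A–A#–B–C–C#.
The walk passes from B into C once, so the octave number goes from 1 to 2.
(Equivalently spelled Db2.)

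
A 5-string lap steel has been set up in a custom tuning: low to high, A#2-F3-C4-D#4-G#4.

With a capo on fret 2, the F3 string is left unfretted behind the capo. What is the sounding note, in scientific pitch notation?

G3

The capo raises the open F3 by 2 semitones to G3; fretting 0 more gives F3 + 2 + 0 = F3 + 2 semitones = G3.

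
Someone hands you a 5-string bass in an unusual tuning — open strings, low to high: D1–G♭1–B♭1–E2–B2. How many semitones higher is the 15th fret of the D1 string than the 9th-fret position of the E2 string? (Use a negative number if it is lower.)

-8 semitones

D1 at fret 15 → F2 (MIDI 41); E2 at fret 9 → D♭3 (MIDI 49).
41 − 49 = -8, so the two pitches are 8 semitones apart.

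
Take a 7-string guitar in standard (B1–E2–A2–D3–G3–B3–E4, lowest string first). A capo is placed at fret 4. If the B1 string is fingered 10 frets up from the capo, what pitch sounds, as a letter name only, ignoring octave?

The capo raises the open B1 by 4 semitones to D♯2; fretting 10 more gives B1 + 4 + 10 = B1 + 14 semitones, landing on C♯.
(Also written D♭.)

C♯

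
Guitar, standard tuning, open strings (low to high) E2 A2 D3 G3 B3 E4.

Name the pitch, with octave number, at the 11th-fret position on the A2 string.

G#3

The open A2 string plus 11 semitones: A–A#–B–C–…–F#–G–G#.
The walk passes from B into C once, so the octave number goes from 2 to 3.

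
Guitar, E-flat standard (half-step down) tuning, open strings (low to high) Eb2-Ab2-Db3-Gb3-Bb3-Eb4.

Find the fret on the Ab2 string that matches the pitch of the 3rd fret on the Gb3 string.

13

Fret 3 on Gb3 is MIDI 54 + 3 = 57 (A3). On the Ab2 string (open MIDI 44), that pitch is 57 − 44 = fret 13.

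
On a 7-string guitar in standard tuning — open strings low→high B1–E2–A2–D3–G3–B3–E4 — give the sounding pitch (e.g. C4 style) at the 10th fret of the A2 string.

G3

The open A2 string plus 10 semitones: A–A#–B–C–…–F–F#–G.
The walk passes from B into C once, so the octave number goes from 2 to 3.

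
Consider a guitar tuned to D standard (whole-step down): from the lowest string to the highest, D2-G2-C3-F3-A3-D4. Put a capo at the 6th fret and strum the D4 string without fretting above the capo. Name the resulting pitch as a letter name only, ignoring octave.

The capo raises the open D4 by 6 semitones to G#4; fretting 0 more gives D4 + 6 + 0 = D4 + 6 semitones, landing on G#.

G#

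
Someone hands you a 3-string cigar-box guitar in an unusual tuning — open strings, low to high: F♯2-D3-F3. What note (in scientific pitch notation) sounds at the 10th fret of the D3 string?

C4

The open D3 string plus 10 semitones: D–D#–E–F–…–A#–B–C.
The walk passes from B into C once, so the octave number goes from 3 to 4.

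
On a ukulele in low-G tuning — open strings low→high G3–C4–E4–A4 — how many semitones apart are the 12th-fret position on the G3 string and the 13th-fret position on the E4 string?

G3 at fret 12 → G4 (MIDI 67); E4 at fret 13 → F5 (MIDI 77).
67 − 77 = -10, so the two pitches are 10 semitones apart, with F5 the higher.

10 semitones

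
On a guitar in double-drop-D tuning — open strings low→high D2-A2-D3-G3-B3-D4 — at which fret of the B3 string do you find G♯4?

G♯4 is 9 semitones above the open B3 (B–C–C#–D–D#–E–F–F#–G–G#), so it sits at fret 9.

9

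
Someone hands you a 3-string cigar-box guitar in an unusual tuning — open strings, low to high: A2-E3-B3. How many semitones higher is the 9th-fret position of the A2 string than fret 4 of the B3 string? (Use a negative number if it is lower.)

A2 at fret 9 → F#3 (MIDI 54); B3 at fret 4 → D#4 (MIDI 63).
54 − 63 = -9, so the two pitches are 9 semitones apart.

-9 semitones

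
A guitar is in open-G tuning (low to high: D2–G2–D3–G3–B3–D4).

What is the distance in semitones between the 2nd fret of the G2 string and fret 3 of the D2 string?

4 semitones

G2 at fret 2 → A2 (MIDI 45); D2 at fret 3 → F2 (MIDI 41).
45 − 41 = 4, so the two pitches are 4 semitones apart, with A2 the higher.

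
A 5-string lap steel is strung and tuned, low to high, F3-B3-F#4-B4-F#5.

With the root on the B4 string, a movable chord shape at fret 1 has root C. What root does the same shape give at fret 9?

G#

Moving from fret 1 to fret 9 shifts the root by 8 semitones.
C up 8 semitones is G#.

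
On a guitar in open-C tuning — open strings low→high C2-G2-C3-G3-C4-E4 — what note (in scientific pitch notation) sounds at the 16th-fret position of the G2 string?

B3

G2 is MIDI 43. Adding 16 gives 59, which is B3.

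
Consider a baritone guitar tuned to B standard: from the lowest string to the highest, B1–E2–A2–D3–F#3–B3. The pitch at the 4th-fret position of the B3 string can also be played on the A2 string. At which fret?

B3 at fret 4 is B3 + 4 semitones = D#4.
The open A2 string is 14 semitones below the open B3, so the same pitch on the A2 string lies at fret 4 + 14 = 18.

18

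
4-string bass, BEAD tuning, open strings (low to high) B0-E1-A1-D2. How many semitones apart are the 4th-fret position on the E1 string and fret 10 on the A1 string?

E1 at fret 4 → G♯1 (MIDI 32); A1 at fret 10 → G2 (MIDI 43).
32 − 43 = -11, so the two pitches are 11 semitones apart, with G2 the higher.

11 semitones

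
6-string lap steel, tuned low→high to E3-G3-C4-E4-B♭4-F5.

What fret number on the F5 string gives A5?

4

A5 is 4 semitones above the open F5 (F–Gb–G–Ab–A), so it sits at fret 4.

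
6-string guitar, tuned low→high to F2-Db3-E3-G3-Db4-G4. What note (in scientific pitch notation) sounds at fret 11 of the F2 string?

F2 is MIDI 41. Adding 11 gives 52, which is E3.

E3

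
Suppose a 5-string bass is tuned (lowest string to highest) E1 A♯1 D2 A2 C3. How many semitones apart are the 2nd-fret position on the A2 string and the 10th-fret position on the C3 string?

A2 at fret 2 → B2 (MIDI 47); C3 at fret 10 → A♯3 (MIDI 58).
47 − 58 = -11, so the two pitches are 11 semitones apart, with A♯3 the higher.

11 semitones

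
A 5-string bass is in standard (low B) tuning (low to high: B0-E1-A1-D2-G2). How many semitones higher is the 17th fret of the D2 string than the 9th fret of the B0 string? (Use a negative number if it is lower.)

D2 at fret 17 → G3 (MIDI 55); B0 at fret 9 → G♯1 (MIDI 32).
55 − 32 = 23, so the two pitches are 23 semitones apart.

23 semitones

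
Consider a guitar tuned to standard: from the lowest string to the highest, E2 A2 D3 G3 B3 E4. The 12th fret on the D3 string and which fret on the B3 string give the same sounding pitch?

3

D3 at fret 12 is D3 + 12 semitones = D4.
The open B3 string is 9 semitones above the open D3, so the same pitch on the B3 string lies at fret 12 − 9 = 3.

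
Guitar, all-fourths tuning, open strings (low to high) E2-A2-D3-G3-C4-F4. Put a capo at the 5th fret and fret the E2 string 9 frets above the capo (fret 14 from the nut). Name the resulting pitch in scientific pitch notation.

The capo raises the open E2 by 5 semitones to A2; fretting 9 more gives E2 + 5 + 9 = E2 + 14 semitones = F#3.

F#3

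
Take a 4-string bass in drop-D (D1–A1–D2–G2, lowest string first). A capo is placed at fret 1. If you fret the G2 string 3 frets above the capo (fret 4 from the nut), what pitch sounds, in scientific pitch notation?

The capo raises the open G2 by 1 semitone to G#2; fretting 3 more gives G2 + 1 + 3 = G2 + 4 semitones = B2.

B2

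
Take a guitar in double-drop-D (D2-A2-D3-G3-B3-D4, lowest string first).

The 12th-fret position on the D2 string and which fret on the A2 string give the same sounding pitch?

Fret 12 on D2 is MIDI 38 + 12 = 50 (D3). On the A2 string (open MIDI 45), that pitch is 50 − 45 = fret 5.

5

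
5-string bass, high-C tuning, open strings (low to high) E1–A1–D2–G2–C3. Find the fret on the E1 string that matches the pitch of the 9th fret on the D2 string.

Fret 9 on D2 is MIDI 38 + 9 = 47 (B2). On the E1 string (open MIDI 28), that pitch is 47 − 28 = fret 19.

19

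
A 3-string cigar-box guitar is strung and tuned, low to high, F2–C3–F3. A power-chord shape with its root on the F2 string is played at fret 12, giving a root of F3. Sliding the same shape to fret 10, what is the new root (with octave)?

D#3

Moving from fret 12 to fret 10 shifts the root by -2 semitones.
F3 down 2 semitones is D#3.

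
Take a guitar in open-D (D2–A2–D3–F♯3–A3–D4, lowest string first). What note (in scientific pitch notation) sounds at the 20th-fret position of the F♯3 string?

D5

The open F♯3 string plus 20 semitones: F#–G–G#–A–…–C–C#–D.
The walk passes from B into C 2 times, so the octave number goes from 3 to 5.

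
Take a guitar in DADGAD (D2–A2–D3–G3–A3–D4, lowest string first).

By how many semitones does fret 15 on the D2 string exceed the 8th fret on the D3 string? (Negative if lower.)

-5 semitones

D2 at fret 15 → F3 (MIDI 53); D3 at fret 8 → A♯3 (MIDI 58).
53 − 58 = -5, so the two pitches are 5 semitones apart.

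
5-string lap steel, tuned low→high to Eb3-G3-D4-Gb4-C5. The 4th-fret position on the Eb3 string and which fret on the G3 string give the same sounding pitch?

Fret 4 on Eb3 is MIDI 51 + 4 = 55 (G3). On the G3 string (open MIDI 55), that pitch is 55 − 55 = fret 0.

0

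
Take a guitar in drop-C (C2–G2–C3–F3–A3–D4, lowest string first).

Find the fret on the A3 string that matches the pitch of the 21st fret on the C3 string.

12

C3 at fret 21 is C3 + 21 semitones = A4.
The open A3 string is 9 semitones above the open C3, so the same pitch on the A3 string lies at fret 21 − 9 = 12.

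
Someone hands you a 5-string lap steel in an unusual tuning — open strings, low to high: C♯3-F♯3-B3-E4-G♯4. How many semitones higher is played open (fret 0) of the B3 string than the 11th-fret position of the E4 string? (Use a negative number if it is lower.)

-16 semitones

B3 at fret 0 → B3 (MIDI 59); E4 at fret 11 → D♯5 (MIDI 75).
59 − 75 = -16, so the two pitches are 16 semitones apart.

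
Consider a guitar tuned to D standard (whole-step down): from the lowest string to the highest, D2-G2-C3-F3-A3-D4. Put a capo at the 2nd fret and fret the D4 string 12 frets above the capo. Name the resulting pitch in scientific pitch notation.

The capo raises the open D4 by 2 semitones to E4; fretting 12 more gives D4 + 2 + 12 = D4 + 14 semitones = E5.

E5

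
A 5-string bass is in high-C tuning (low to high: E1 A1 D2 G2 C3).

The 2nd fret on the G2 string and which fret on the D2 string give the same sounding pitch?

7

G2 at fret 2 is G2 + 2 semitones = A2.
The open D2 string is 5 semitones below the open G2, so the same pitch on the D2 string lies at fret 2 + 5 = 7.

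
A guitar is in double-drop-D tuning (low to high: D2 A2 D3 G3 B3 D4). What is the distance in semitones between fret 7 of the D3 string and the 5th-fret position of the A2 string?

D3 at fret 7 → A3 (MIDI 57); A2 at fret 5 → D3 (MIDI 50).
57 − 50 = 7, so the two pitches are 7 semitones apart, with A3 the higher.

7 semitones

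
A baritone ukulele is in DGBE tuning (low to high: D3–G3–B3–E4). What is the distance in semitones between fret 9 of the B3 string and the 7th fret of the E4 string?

B3 at fret 9 → G♯4 (MIDI 68); E4 at fret 7 → B4 (MIDI 71).
68 − 71 = -3, so the two pitches are 3 semitones apart, with B4 the higher.

3 semitones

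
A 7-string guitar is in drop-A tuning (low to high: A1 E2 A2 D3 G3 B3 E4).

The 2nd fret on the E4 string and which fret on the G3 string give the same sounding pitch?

E4 at fret 2 is E4 + 2 semitones = F#4.
The open G3 string is 9 semitones below the open E4, so the same pitch on the G3 string lies at fret 2 + 9 = 11.

11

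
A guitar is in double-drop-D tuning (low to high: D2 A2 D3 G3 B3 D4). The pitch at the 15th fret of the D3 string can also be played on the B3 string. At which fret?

Fret 15 on D3 is MIDI 50 + 15 = 65 (F4). On the B3 string (open MIDI 59), that pitch is 65 − 59 = fret 6.

6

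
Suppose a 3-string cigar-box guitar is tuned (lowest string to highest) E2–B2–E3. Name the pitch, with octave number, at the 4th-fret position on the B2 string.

The open B2 string plus 4 semitones: B–C–Db–D–Eb.
The walk passes from B into C once, so the octave number goes from 2 to 3.
(Equivalently spelled D#3.)

Eb3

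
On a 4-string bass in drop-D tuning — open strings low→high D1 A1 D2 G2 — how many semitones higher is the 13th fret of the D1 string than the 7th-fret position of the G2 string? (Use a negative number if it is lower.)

-11 semitones

D1 at fret 13 → D#2 (MIDI 39); G2 at fret 7 → D3 (MIDI 50).
39 − 50 = -11, so the two pitches are 11 semitones apart.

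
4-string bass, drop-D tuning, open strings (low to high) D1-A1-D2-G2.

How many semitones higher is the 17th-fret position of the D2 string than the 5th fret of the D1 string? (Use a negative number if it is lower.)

24 semitones

D2 at fret 17 → G3 (MIDI 55); D1 at fret 5 → G1 (MIDI 31).
55 − 31 = 24, so the two pitches are 24 semitones apart.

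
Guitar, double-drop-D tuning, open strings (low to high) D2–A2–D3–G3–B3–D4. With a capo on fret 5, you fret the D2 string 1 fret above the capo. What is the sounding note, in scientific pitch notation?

The capo raises the open D2 by 5 semitones to G2; fretting 1 more gives D2 + 5 + 1 = D2 + 6 semitones = G♯2.

G♯2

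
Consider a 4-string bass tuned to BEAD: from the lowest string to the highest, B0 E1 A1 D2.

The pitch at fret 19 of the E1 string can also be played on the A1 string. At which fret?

E1 at fret 19 is E1 + 19 semitones = B2.
The open A1 string is 5 semitones above the open E1, so the same pitch on the A1 string lies at fret 19 − 5 = 14.

14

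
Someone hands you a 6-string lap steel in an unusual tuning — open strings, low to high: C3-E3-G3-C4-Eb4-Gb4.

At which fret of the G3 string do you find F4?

F4 is 10 semitones above the open G3 (G–Ab–A–Bb–…–Eb–E–F), so it sits at fret 10.

10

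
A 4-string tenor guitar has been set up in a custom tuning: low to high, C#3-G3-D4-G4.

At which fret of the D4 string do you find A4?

7

A4 is 7 semitones above the open D4 (D–D#–E–F–F#–G–G#–A), so it sits at fret 7.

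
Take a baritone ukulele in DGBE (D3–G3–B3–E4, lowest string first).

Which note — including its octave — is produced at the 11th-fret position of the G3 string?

F♯4

Each fret is one semitone, so G3 + 11 = F♯4.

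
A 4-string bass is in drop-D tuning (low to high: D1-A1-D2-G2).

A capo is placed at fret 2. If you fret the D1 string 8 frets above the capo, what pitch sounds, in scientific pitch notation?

C2

The capo raises the open D1 by 2 semitones to E1; fretting 8 more gives D1 + 2 + 8 = D1 + 10 semitones = C2.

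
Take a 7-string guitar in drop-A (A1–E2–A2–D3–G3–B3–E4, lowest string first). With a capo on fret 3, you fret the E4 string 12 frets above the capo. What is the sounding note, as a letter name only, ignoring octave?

G

The capo raises the open E4 by 3 semitones to G4; fretting 12 more gives E4 + 3 + 12 = E4 + 15 semitones, landing on G.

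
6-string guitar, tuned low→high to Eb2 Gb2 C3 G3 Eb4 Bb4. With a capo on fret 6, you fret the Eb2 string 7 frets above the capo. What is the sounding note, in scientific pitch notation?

E3

The capo raises the open Eb2 by 6 semitones to A2; fretting 7 more gives Eb2 + 6 + 7 = Eb2 + 13 semitones = E3.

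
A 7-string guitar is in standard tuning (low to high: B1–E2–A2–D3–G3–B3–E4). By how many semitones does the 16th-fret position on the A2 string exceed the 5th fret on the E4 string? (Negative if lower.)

-8 semitones

A2 at fret 16 → C#4 (MIDI 61); E4 at fret 5 → A4 (MIDI 69).
61 − 69 = -8, so the two pitches are 8 semitones apart.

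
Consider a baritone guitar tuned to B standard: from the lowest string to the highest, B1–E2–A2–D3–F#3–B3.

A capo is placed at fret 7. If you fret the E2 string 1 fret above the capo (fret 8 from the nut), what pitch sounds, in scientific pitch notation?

C3

The capo raises the open E2 by 7 semitones to B2; fretting 1 more gives E2 + 7 + 1 = E2 + 8 semitones = C3.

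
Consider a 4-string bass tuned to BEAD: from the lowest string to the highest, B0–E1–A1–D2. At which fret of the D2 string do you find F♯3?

F♯3 is 16 semitones above the open D2 (D–D#–E–F–…–E–F–F#), so it sits at fret 16.

16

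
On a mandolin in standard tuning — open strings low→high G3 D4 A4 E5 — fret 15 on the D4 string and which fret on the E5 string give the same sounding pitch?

1

Fret 15 on D4 is MIDI 62 + 15 = 77 (F5). On the E5 string (open MIDI 76), that pitch is 77 − 76 = fret 1.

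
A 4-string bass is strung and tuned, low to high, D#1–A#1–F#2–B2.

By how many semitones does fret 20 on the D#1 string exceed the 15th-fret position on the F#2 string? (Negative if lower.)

D#1 at fret 20 → B2 (MIDI 47); F#2 at fret 15 → A3 (MIDI 57).
47 − 57 = -10, so the two pitches are 10 semitones apart.

-10 semitones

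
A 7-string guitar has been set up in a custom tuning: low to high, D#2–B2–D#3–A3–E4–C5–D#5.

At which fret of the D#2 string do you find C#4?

22

C#4 is 22 semitones above the open D#2 (D#–E–F–F#–…–B–C–C#), so it sits at fret 22.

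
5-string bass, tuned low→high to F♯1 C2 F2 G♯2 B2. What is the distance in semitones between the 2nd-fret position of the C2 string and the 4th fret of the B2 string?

C2 at fret 2 → D2 (MIDI 38); B2 at fret 4 → D♯3 (MIDI 51).
38 − 51 = -13, so the two pitches are 13 semitones apart, with D♯3 the higher.

13 semitones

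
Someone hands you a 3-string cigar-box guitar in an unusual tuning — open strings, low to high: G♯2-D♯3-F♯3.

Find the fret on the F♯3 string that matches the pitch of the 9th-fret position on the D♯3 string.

6

Fret 9 on D♯3 is MIDI 51 + 9 = 60 (C4). On the F♯3 string (open MIDI 54), that pitch is 60 − 54 = fret 6.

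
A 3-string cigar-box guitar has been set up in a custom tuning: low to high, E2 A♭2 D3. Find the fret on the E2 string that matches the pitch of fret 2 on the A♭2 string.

Fret 2 on A♭2 is MIDI 44 + 2 = 46 (B♭2). On the E2 string (open MIDI 40), that pitch is 46 − 40 = fret 6.

6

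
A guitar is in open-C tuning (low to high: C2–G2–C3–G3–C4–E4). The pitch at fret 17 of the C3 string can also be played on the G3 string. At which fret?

Fret 17 on C3 is MIDI 48 + 17 = 65 (F4). On the G3 string (open MIDI 55), that pitch is 65 − 55 = fret 10.

10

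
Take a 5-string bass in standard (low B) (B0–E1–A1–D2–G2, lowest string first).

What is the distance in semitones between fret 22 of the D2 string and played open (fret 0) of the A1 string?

D2 at fret 22 → C4 (MIDI 60); A1 at fret 0 → A1 (MIDI 33).
60 − 33 = 27, so the two pitches are 27 semitones apart, with C4 the higher.

27 semitones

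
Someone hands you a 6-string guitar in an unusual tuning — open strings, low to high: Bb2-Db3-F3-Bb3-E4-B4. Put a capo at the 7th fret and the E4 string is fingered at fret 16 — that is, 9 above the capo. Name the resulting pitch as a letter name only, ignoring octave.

Ab

The capo raises the open E4 by 7 semitones to B4; fretting 9 more gives E4 + 7 + 9 = E4 + 16 semitones, landing on Ab.
(Also written G#.)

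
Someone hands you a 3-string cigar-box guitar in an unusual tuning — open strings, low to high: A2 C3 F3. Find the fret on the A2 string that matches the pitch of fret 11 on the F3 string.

19

F3 at fret 11 is F3 + 11 semitones = E4.
The open A2 string is 8 semitones below the open F3, so the same pitch on the A2 string lies at fret 11 + 8 = 19.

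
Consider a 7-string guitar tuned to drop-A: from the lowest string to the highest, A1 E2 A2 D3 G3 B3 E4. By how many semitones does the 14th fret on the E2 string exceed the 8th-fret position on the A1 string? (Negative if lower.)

13 semitones

E2 at fret 14 → F#3 (MIDI 54); A1 at fret 8 → F2 (MIDI 41).
54 − 41 = 13, so the two pitches are 13 semitones apart.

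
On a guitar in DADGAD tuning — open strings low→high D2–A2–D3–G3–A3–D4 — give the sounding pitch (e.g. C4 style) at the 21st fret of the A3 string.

F♯5

A3 is MIDI 57. Adding 21 gives 78, which is F♯5.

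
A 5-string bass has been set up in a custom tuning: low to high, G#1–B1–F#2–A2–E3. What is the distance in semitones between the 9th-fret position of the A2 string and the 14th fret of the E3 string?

A2 at fret 9 → F#3 (MIDI 54); E3 at fret 14 → F#4 (MIDI 66).
54 − 66 = -12, so the two pitches are 12 semitones apart, with F#4 the higher.

12 semitones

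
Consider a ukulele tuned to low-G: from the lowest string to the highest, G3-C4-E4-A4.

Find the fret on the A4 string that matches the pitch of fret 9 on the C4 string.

0

Fret 9 on C4 is MIDI 60 + 9 = 69 (A4). On the A4 string (open MIDI 69), that pitch is 69 − 69 = fret 0.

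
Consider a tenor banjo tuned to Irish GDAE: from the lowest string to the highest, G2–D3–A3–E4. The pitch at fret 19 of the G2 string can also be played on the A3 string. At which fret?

G2 at fret 19 is G2 + 19 semitones = D4.
The open A3 string is 14 semitones above the open G2, so the same pitch on the A3 string lies at fret 19 − 14 = 5.

5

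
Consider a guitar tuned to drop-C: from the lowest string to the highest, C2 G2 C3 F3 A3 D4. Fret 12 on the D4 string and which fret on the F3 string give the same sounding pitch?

21

Fret 12 on D4 is MIDI 62 + 12 = 74 (D5). On the F3 string (open MIDI 53), that pitch is 74 − 53 = fret 21.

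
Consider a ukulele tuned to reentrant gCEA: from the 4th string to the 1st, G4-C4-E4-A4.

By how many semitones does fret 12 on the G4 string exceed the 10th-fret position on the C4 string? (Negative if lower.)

9 semitones

G4 at fret 12 → G5 (MIDI 79); C4 at fret 10 → A♯4 (MIDI 70).
79 − 70 = 9, so the two pitches are 9 semitones apart.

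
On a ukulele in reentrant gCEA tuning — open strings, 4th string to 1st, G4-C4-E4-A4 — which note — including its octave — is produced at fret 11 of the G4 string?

F#5

G4 is MIDI 67. Adding 11 gives 78, which is F#5.
(Equivalently spelled Gb5.)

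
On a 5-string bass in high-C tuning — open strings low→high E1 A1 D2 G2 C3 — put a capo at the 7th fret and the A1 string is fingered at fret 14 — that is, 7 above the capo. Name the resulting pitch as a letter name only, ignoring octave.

B

The capo raises the open A1 by 7 semitones to E2; fretting 7 more gives A1 + 7 + 7 = A1 + 14 semitones, landing on B.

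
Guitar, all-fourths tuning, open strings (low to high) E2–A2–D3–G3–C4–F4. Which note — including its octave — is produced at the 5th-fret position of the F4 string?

F4 is MIDI 65. Adding 5 gives 70, which is A♯4.
(Equivalently spelled B♭4.)

A♯4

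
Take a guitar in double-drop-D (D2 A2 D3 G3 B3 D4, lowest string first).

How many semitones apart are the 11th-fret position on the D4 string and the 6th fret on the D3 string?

17 semitones

D4 at fret 11 → C#5 (MIDI 73); D3 at fret 6 → G#3 (MIDI 56).
73 − 56 = 17, so the two pitches are 17 semitones apart, with C#5 the higher.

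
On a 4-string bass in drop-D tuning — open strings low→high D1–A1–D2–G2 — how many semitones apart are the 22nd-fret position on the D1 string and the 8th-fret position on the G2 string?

3 semitones

D1 at fret 22 → C3 (MIDI 48); G2 at fret 8 → D♯3 (MIDI 51).
48 − 51 = -3, so the two pitches are 3 semitones apart, with D♯3 the higher.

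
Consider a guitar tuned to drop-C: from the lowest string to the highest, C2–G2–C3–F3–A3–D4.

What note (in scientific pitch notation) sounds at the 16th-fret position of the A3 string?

C#5

Each fret is one semitone, so A3 + 16 = C#5.
(Equivalently spelled Db5.)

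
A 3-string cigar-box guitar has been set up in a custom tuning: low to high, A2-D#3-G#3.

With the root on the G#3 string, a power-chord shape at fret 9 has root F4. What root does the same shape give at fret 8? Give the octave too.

Moving from fret 9 to fret 8 shifts the root by -1 semitone.
F4 down 1 semitone is E4.

E4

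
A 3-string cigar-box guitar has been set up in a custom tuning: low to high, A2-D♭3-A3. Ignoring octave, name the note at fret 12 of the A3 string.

The open A3 string plus 12 semitones: A–Bb–B–C–…–G–Ab–A.

A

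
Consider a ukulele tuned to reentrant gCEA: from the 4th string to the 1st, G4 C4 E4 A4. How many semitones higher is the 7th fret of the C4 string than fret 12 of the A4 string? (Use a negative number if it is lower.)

C4 at fret 7 → G4 (MIDI 67); A4 at fret 12 → A5 (MIDI 81).
67 − 81 = -14, so the two pitches are 14 semitones apart.

-14 semitones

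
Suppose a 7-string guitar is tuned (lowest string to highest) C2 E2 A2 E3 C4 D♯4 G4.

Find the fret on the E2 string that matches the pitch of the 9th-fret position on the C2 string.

5

Fret 9 on C2 is MIDI 36 + 9 = 45 (A2). On the E2 string (open MIDI 40), that pitch is 45 − 40 = fret 5.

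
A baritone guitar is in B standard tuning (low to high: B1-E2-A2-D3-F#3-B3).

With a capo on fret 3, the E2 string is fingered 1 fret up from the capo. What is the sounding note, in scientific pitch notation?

The capo raises the open E2 by 3 semitones to G2; fretting 1 more gives E2 + 3 + 1 = E2 + 4 semitones = G#2.
(Also written Ab.)

G#2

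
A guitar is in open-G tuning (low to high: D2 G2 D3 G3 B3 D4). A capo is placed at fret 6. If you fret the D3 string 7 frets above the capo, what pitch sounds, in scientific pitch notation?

D#4

The capo raises the open D3 by 6 semitones to G#3; fretting 7 more gives D3 + 6 + 7 = D3 + 13 semitones = D#4.
(Also written Eb.)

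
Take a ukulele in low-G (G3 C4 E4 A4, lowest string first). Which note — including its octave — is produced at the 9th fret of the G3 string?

Each fret is one semitone, so G3 + 9 = E4.

E4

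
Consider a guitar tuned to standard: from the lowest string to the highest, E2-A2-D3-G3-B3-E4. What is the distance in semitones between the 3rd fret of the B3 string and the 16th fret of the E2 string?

6 semitones

B3 at fret 3 → D4 (MIDI 62); E2 at fret 16 → G#3 (MIDI 56).
62 − 56 = 6, so the two pitches are 6 semitones apart, with D4 the higher.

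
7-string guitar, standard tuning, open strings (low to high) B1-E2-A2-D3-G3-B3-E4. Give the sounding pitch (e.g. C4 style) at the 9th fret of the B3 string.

B3 is MIDI 59. Adding 9 gives 68, which is G♯4.
(Equivalently spelled A♭4.)

G♯4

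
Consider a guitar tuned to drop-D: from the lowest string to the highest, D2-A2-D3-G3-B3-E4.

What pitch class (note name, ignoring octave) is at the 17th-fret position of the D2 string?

G

The open D2 string plus 17 semitones: D–D#–E–F–…–F–F#–G.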